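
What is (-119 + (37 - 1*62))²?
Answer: 20736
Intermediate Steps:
(-119 + (37 - 1*62))² = (-119 + (37 - 62))² = (-119 - 25)² = (-144)² = 20736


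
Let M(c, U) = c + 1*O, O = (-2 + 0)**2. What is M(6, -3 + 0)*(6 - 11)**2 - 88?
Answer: 162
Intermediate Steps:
O = 4 (O = (-2)**2 = 4)
M(c, U) = 4 + c (M(c, U) = c + 1*4 = c + 4 = 4 + c)
M(6, -3 + 0)*(6 - 11)**2 - 88 = (4 + 6)*(6 - 11)**2 - 88 = 10*(-5)**2 - 88 = 10*25 - 88 = 250 - 88 = 162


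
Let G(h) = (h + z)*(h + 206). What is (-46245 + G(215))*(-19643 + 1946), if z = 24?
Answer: -962256678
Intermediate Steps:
G(h) = (24 + h)*(206 + h) (G(h) = (h + 24)*(h + 206) = (24 + h)*(206 + h))
(-46245 + G(215))*(-19643 + 1946) = (-46245 + (4944 + 215**2 + 230*215))*(-19643 + 1946) = (-46245 + (4944 + 46225 + 49450))*(-17697) = (-46245 + 100619)*(-17697) = 54374*(-17697) = -962256678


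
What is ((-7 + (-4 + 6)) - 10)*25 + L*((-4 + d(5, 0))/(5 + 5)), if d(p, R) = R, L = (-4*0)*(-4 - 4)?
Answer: -375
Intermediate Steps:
L = 0 (L = 0*(-8) = 0)
((-7 + (-4 + 6)) - 10)*25 + L*((-4 + d(5, 0))/(5 + 5)) = ((-7 + (-4 + 6)) - 10)*25 + 0*((-4 + 0)/(5 + 5)) = ((-7 + 2) - 10)*25 + 0*(-4/10) = (-5 - 10)*25 + 0*(-4*1/10) = -15*25 + 0*(-2/5) = -375 + 0 = -375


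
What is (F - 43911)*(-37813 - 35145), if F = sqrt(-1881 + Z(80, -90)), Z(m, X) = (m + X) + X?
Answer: 3203658738 - 72958*I*sqrt(1981) ≈ 3.2037e+9 - 3.2472e+6*I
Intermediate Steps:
Z(m, X) = m + 2*X (Z(m, X) = (X + m) + X = m + 2*X)
F = I*sqrt(1981) (F = sqrt(-1881 + (80 + 2*(-90))) = sqrt(-1881 + (80 - 180)) = sqrt(-1881 - 100) = sqrt(-1981) = I*sqrt(1981) ≈ 44.508*I)
(F - 43911)*(-37813 - 35145) = (I*sqrt(1981) - 43911)*(-37813 - 35145) = (-43911 + I*sqrt(1981))*(-72958) = 3203658738 - 72958*I*sqrt(1981)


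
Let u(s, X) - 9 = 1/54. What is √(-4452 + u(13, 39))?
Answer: I*√1439526/18 ≈ 66.656*I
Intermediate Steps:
u(s, X) = 487/54 (u(s, X) = 9 + 1/54 = 487/54)
√(-4452 + u(13, 39)) = √(-4452 + 487/54) = √(-239921/54) = I*√1439526/18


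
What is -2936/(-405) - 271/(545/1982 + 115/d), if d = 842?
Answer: -603824899/927207 ≈ -651.23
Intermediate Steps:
-2936/(-405) - 271/(545/1982 + 115/d) = -2936/(-405) - 271/(545/1982 + 115/842) = -2936*(-1/405) - 271/(545*(1/1982) + 115*(1/842)) = 2936/405 - 271/(545/1982 + 115/842) = 2936/405 - 271/171705/417211 = 2936/405 - 271*417211/171705 = 2936/405 - 113064181/171705 = -603824899/927207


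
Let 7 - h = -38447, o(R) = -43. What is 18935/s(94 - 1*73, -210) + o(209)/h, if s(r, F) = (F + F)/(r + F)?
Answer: 655313755/76908 ≈ 8520.8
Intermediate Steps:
s(r, F) = 2*F/(F + r) (s(r, F) = (2*F)/(F + r) = 2*F/(F + r))
h = 38454 (h = 7 - 1*(-38447) = 7 + 38447 = 38454)
18935/s(94 - 1*73, -210) + o(209)/h = 18935/((2*(-210)/(-210 + (94 - 1*73)))) - 43/38454 = 18935/((2*(-210)/(-210 + (94 - 73)))) - 43*1/38454 = 18935/((2*(-210)/(-210 + 21))) - 43/38454 = 18935/((2*(-210)/(-189))) - 43/38454 = 18935/((2*(-210)*(-1/189))) - 43/38454 = 18935/(20/9) - 43/38454 = 18935*(9/20) - 43/38454 = 34083/4 - 43/38454 = 655313755/76908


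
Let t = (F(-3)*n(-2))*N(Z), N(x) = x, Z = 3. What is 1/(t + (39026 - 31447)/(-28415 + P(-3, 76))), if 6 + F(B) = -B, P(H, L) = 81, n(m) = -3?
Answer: 28334/757439 ≈ 0.037408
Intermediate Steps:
F(B) = -6 - B
t = 27 (t = ((-6 - 1*(-3))*(-3))*3 = ((-6 + 3)*(-3))*3 = -3*(-3)*3 = 9*3 = 27)
1/(t + (39026 - 31447)/(-28415 + P(-3, 76))) = 1/(27 + (39026 - 31447)/(-28415 + 81)) = 1/(27 + 7579/(-28334)) = 1/(27 + 7579*(-1/28334)) = 1/(27 - 7579/28334) = 1/(757439/28334) = 28334/757439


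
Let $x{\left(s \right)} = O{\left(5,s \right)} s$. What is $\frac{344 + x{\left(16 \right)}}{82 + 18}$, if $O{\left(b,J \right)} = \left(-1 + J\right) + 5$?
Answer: $\frac{166}{25} \approx 6.64$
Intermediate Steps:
$O{\left(b,J \right)} = 4 + J$
$x{\left(s \right)} = s \left(4 + s\right)$ ($x{\left(s \right)} = \left(4 + s\right) s = s \left(4 + s\right)$)
$\frac{344 + x{\left(16 \right)}}{82 + 18} = \frac{344 + 16 \left(4 + 16\right)}{82 + 18} = \frac{344 + 16 \cdot 20}{100} = \left(344 + 320\right) \frac{1}{100} = 664 \cdot \frac{1}{100} = \frac{166}{25}$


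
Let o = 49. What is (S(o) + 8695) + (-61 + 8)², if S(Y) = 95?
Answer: 11599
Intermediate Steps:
(S(o) + 8695) + (-61 + 8)² = (95 + 8695) + (-61 + 8)² = 8790 + (-53)² = 8790 + 2809 = 11599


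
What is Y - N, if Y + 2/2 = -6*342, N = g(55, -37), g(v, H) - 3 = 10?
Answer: -2066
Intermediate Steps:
g(v, H) = 13 (g(v, H) = 3 + 10 = 13)
N = 13
Y = -2053 (Y = -1 - 6*342 = -1 - 2052 = -2053)
Y - N = -2053 - 1*13 = -2053 - 13 = -2066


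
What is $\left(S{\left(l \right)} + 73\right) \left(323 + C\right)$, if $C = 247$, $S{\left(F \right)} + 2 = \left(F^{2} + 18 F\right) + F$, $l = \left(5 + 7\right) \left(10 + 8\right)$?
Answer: $28973670$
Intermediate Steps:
$l = 216$ ($l = 12 \cdot 18 = 216$)
$S{\left(F \right)} = -2 + F^{2} + 19 F$ ($S{\left(F \right)} = -2 + \left(\left(F^{2} + 18 F\right) + F\right) = -2 + \left(F^{2} + 19 F\right) = -2 + F^{2} + 19 F$)
$\left(S{\left(l \right)} + 73\right) \left(323 + C\right) = \left(\left(-2 + 216^{2} + 19 \cdot 216\right) + 73\right) \left(323 + 247\right) = \left(\left(-2 + 46656 + 4104\right) + 73\right) 570 = \left(50758 + 73\right) 570 = 50831 \cdot 570 = 28973670$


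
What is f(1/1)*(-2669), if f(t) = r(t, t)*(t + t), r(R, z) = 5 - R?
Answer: -21352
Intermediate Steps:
f(t) = 2*t*(5 - t) (f(t) = (5 - t)*(t + t) = (5 - t)*(2*t) = 2*t*(5 - t))
f(1/1)*(-2669) = (2*(5 - 1/1)/1)*(-2669) = (2*1*(5 - 1*1))*(-2669) = (2*1*(5 - 1))*(-2669) = (2*1*4)*(-2669) = 8*(-2669) = -21352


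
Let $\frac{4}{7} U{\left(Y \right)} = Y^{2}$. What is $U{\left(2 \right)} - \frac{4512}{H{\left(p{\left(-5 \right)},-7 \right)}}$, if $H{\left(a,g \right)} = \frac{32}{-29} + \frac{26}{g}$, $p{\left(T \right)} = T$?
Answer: $\frac{153797}{163} \approx 943.54$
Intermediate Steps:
$H{\left(a,g \right)} = - \frac{32}{29} + \frac{26}{g}$ ($H{\left(a,g \right)} = 32 \left(- \frac{1}{29}\right) + \frac{26}{g} = - \frac{32}{29} + \frac{26}{g}$)
$U{\left(Y \right)} = \frac{7 Y^{2}}{4}$
$U{\left(2 \right)} - \frac{4512}{H{\left(p{\left(-5 \right)},-7 \right)}} = \frac{7 \cdot 2^{2}}{4} - \frac{4512}{- \frac{32}{29} + \frac{26}{-7}} = \frac{7}{4} \cdot 4 - \frac{4512}{- \frac{32}{29} + 26 \left(- \frac{1}{7}\right)} = 7 - \frac{4512}{- \frac{32}{29} - \frac{26}{7}} = 7 - \frac{4512}{- \frac{978}{203}} = 7 - 4512 \left(- \frac{203}{978}\right) = 7 - - \frac{152656}{163} = 7 + \frac{152656}{163} = \frac{153797}{163}$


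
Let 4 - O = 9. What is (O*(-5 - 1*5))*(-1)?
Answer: -50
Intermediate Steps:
O = -5 (O = 4 - 1*9 = 4 - 9 = -5)
(O*(-5 - 1*5))*(-1) = -5*(-5 - 1*5)*(-1) = -5*(-5 - 5)*(-1) = -5*(-10)*(-1) = 50*(-1) = -50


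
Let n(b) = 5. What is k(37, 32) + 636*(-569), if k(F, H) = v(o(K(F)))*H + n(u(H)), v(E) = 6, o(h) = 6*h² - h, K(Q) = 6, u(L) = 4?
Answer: -361687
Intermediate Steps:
o(h) = -h + 6*h²
k(F, H) = 5 + 6*H (k(F, H) = 6*H + 5 = 5 + 6*H)
k(37, 32) + 636*(-569) = (5 + 6*32) + 636*(-569) = (5 + 192) - 361884 = 197 - 361884 = -361687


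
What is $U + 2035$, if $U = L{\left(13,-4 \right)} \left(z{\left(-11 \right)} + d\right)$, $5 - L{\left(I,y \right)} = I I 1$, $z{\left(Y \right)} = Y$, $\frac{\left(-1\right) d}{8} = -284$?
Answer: $-368769$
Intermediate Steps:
$d = 2272$ ($d = \left(-8\right) \left(-284\right) = 2272$)
$L{\left(I,y \right)} = 5 - I^{2}$ ($L{\left(I,y \right)} = 5 - I I 1 = 5 - I^{2} \cdot 1 = 5 - I^{2}$)
$U = -370804$ ($U = \left(5 - 13^{2}\right) \left(-11 + 2272\right) = \left(5 - 169\right) 2261 = \left(-164\right) 2261 = -370804$)
$U + 2035 = -370804 + 2035 = -368769$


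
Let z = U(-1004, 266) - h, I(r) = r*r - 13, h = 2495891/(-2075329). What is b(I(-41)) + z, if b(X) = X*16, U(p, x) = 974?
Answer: 57410246689/2075329 ≈ 27663.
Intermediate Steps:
h = -2495891/2075329 (h = 2495891*(-1/2075329) = -2495891/2075329 ≈ -1.2026)
I(r) = -13 + r² (I(r) = r² - 13 = -13 + r²)
b(X) = 16*X
z = 2023866337/2075329 (z = 974 - 1*(-2495891/2075329) = 974 + 2495891/2075329 = 2023866337/2075329 ≈ 975.20)
b(I(-41)) + z = 16*(-13 + (-41)²) + 2023866337/2075329 = 16*(-13 + 1681) + 2023866337/2075329 = 16*1668 + 2023866337/2075329 = 26688 + 2023866337/2075329 = 57410246689/2075329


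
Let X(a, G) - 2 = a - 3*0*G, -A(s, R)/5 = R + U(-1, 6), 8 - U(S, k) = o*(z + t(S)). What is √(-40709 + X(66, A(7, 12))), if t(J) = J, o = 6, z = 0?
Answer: I*√40641 ≈ 201.6*I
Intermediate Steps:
U(S, k) = 8 - 6*S (U(S, k) = 8 - 6*(0 + S) = 8 - 6*S)
A(s, R) = -70 - 5*R (A(s, R) = -5*(R + (8 - 6*(-1))) = -5*(R + (8 + 6)) = -5*(R + 14) = -5*(14 + R) = -70 - 5*R)
X(a, G) = 2 + a (X(a, G) = 2 + (a - 3*0*G) = 2 + (a - 0*G) = 2 + (a - 1*0) = 2 + (a + 0) = 2 + a)
√(-40709 + X(66, A(7, 12))) = √(-40709 + (2 + 66)) = √(-40709 + 68) = √(-40641) = I*√40641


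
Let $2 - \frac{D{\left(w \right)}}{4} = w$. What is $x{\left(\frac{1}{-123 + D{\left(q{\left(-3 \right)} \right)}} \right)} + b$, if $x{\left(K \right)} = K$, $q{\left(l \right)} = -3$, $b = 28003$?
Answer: $\frac{2884308}{103} \approx 28003.0$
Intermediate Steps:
$D{\left(w \right)} = 8 - 4 w$
$x{\left(\frac{1}{-123 + D{\left(q{\left(-3 \right)} \right)}} \right)} + b = \frac{1}{-123 + \left(8 - -12\right)} + 28003 = \frac{1}{-123 + \left(8 + 12\right)} + 28003 = \frac{1}{-123 + 20} + 28003 = \frac{1}{-103} + 28003 = - \frac{1}{103} + 28003 = \frac{2884308}{103}$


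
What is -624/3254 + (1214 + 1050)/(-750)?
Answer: -1958764/610125 ≈ -3.2104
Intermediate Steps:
-624/3254 + (1214 + 1050)/(-750) = -624*1/3254 + 2264*(-1/750) = -312/1627 - 1132/375 = -1958764/610125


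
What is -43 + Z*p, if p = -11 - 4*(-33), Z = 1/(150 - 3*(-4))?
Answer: -6845/162 ≈ -42.253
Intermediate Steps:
Z = 1/162 (Z = 1/(150 + 12) = 1/162 ≈ 0.0061728)
p = 121 (p = -11 - 1*(-132) = -11 + 132 = 121)
-43 + Z*p = -43 + (1/162)*121 = -43 + 121/162 = -6845/162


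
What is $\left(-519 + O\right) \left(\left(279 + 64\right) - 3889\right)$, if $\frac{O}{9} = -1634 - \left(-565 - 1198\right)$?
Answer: $-2276532$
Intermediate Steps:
$O = 1161$ ($O = 9 \left(-1634 - \left(-565 - 1198\right)\right) = 9 \left(-1634 - -1763\right) = 9 \left(-1634 + 1763\right) = 9 \cdot 129 = 1161$)
$\left(-519 + O\right) \left(\left(279 + 64\right) - 3889\right) = \left(-519 + 1161\right) \left(\left(279 + 64\right) - 3889\right) = 642 \left(343 - 3889\right) = 642 \left(-3546\right) = -2276532$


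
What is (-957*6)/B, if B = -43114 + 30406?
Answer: 319/706 ≈ 0.45184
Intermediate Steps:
B = -12708
(-957*6)/B = -957*6/(-12708) = -5742*(-1/12708) = 319/706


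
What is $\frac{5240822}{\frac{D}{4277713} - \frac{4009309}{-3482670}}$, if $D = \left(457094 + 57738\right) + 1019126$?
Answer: $\frac{78077046767807509620}{22492942738177} \approx 3.4712 \cdot 10^{6}$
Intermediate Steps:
$D = 1533958$ ($D = 514832 + 1019126 = 1533958$)
$\frac{5240822}{\frac{D}{4277713} - \frac{4009309}{-3482670}} = \frac{5240822}{\frac{1533958}{4277713} - \frac{4009309}{-3482670}} = \frac{5240822}{1533958 \cdot \frac{1}{4277713} - - \frac{4009309}{3482670}} = \frac{5240822}{\frac{1533958}{4277713} + \frac{4009309}{3482670}} = \frac{5240822}{\frac{22492942738177}{14897862733710}} = 5240822 \cdot \frac{14897862733710}{22492942738177} = \frac{78077046767807509620}{22492942738177}$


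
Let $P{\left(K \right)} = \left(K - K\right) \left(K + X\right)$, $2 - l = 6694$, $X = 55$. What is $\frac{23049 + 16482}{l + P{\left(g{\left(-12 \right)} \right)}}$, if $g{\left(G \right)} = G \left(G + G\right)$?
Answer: $- \frac{39531}{6692} \approx -5.9072$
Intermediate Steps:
$g{\left(G \right)} = 2 G^{2}$ ($g{\left(G \right)} = G 2 G = 2 G^{2}$)
$l = -6692$ ($l = 2 - 6694 = -6692$)
$P{\left(K \right)} = 0$ ($P{\left(K \right)} = \left(K - K\right) \left(K + 55\right) = 0 \left(55 + K\right) = 0$)
$\frac{23049 + 16482}{l + P{\left(g{\left(-12 \right)} \right)}} = \frac{23049 + 16482}{-6692 + 0} = \frac{39531}{-6692} = 39531 \left(- \frac{1}{6692}\right) = - \frac{39531}{6692}$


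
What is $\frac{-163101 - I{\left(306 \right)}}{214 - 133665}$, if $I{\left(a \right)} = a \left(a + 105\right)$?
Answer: $\frac{288867}{133451} \approx 2.1646$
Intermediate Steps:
$I{\left(a \right)} = a \left(105 + a\right)$
$\frac{-163101 - I{\left(306 \right)}}{214 - 133665} = \frac{-163101 - 306 \left(105 + 306\right)}{214 - 133665} = \frac{-163101 - 306 \cdot 411}{214 - 133665} = \frac{-163101 - 125766}{-133451} = \left(-163101 - 125766\right) \left(- \frac{1}{133451}\right) = \left(-288867\right) \left(- \frac{1}{133451}\right) = \frac{288867}{133451}$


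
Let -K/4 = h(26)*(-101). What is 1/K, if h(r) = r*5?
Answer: 1/52520 ≈ 1.9040e-5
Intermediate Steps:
h(r) = 5*r
K = 52520 (K = -4*5*26*(-101) = -520*(-101) = -4*(-13130) = 52520)
1/K = 1/52520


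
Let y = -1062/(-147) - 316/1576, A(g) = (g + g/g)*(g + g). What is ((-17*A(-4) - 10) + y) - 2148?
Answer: -49403591/19306 ≈ -2559.0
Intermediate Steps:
A(g) = 2*g*(1 + g) (A(g) = (g + 1)*(2*g) = (1 + g)*(2*g) = 2*g*(1 + g))
y = 135605/19306 (y = -1062*(-1/147) - 316*1/1576 = 354/49 - 79/394 = 135605/19306 ≈ 7.0240)
((-17*A(-4) - 10) + y) - 2148 = ((-34*(-4)*(1 - 4) - 10) + 135605/19306) - 2148 = ((-34*(-4)*(-3) - 10) + 135605/19306) - 2148 = ((-17*24 - 10) + 135605/19306) - 2148 = ((-408 - 10) + 135605/19306) - 2148 = (-418 + 135605/19306) - 2148 = -7934303/19306 - 2148 = -49403591/19306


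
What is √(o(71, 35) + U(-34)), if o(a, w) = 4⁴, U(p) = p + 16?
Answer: √238 ≈ 15.427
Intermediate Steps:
U(p) = 16 + p
o(a, w) = 256
√(o(71, 35) + U(-34)) = √(256 + (16 - 34)) = √(256 - 18) = √238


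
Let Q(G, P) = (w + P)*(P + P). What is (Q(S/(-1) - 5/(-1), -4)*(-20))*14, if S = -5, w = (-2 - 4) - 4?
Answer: -31360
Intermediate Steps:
w = -10 (w = -6 - 4 = -10)
Q(G, P) = 2*P*(-10 + P) (Q(G, P) = (-10 + P)*(P + P) = (-10 + P)*(2*P) = 2*P*(-10 + P))
(Q(S/(-1) - 5/(-1), -4)*(-20))*14 = ((2*(-4)*(-10 - 4))*(-20))*14 = ((2*(-4)*(-14))*(-20))*14 = (112*(-20))*14 = -2240*14 = -31360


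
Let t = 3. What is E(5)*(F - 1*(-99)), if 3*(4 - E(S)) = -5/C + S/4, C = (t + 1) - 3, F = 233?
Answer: 1743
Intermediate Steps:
C = 1 (C = (3 + 1) - 3 = 4 - 3 = 1)
E(S) = 17/3 - S/12 (E(S) = 4 - (-5/1 + S/4)/3 = 4 - (-5*1 + S*(¼))/3 = 4 - (-5 + S/4)/3 = 4 + (5/3 - S/12) = 17/3 - S/12)
E(5)*(F - 1*(-99)) = (17/3 - 1/12*5)*(233 - 1*(-99)) = (17/3 - 5/12)*(233 + 99) = (21/4)*332 = 1743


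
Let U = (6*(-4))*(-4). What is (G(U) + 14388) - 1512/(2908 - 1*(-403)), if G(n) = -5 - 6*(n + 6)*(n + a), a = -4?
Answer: -19828849/473 ≈ -41921.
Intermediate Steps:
U = 96 (U = -24*(-4) = 96)
G(n) = -5 - 6*(-4 + n)*(6 + n) (G(n) = -5 - 6*(n + 6)*(n - 4) = -5 - 6*(6 + n)*(-4 + n) = -5 - 6*(-4 + n)*(6 + n))
(G(U) + 14388) - 1512/(2908 - 1*(-403)) = ((139 - 12*96 - 6*96²) + 14388) - 1512/(2908 - 1*(-403)) = ((139 - 1152 - 6*9216) + 14388) - 1512/(2908 + 403) = ((139 - 1152 - 55296) + 14388) - 1512/3311 = (-56309 + 14388) - 1512*1/3311 = -41921 - 216/473 = -19828849/473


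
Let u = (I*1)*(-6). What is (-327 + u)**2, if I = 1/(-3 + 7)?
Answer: 431649/4 ≈ 1.0791e+5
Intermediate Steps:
I = 1/4 ≈ 0.25000
u = -3/2 (u = ((1/4)*1)*(-6) = (1/4)*(-6) = -3/2 ≈ -1.5000)
(-327 + u)**2 = (-327 - 3/2)**2 = (-657/2)**2 = 431649/4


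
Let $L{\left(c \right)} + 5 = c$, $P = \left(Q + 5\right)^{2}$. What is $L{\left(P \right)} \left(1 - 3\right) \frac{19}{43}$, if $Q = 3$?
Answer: $- \frac{2242}{43} \approx -52.14$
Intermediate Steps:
$P = 64$ ($P = \left(3 + 5\right)^{2} = 8^{2} = 64$)
$L{\left(c \right)} = -5 + c$
$L{\left(P \right)} \left(1 - 3\right) \frac{19}{43} = \left(-5 + 64\right) \left(1 - 3\right) \frac{19}{43} = 59 \left(1 - 3\right) 19 \cdot \frac{1}{43} = 59 \left(-2\right) \frac{19}{43} = \left(-118\right) \frac{19}{43} = - \frac{2242}{43}$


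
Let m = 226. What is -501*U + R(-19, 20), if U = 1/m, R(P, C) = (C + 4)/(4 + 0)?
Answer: 855/226 ≈ 3.7832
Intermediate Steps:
R(P, C) = 1 + C/4 (R(P, C) = (4 + C)/4 = (4 + C)*(¼) = 1 + C/4)
U = 1/226 ≈ 0.0044248
-501*U + R(-19, 20) = -501*1/226 + (1 + (¼)*20) = -501/226 + (1 + 5) = -501/226 + 6 = 855/226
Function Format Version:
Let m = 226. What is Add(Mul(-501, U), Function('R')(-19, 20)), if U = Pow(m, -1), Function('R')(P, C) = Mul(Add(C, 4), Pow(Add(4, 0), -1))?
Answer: Rational(855, 226) ≈ 3.7832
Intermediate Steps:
Function('R')(P, C) = Add(1, Mul(Rational(1, 4), C)) (Function('R')(P, C) = Mul(Add(4, C), Pow(4, -1)) = Mul(Add(4, C), Rational(1, 4)) = Add(1, Mul(Rational(1, 4), C)))
U = Rational(1, 226) (U = Pow(226, -1) = Rational(1, 226) ≈ 0.0044248)
Add(Mul(-501, U), Function('R')(-19, 20)) = Add(Mul(-501, Rational(1, 226)), Add(1, Mul(Rational(1, 4), 20))) = Add(Rational(-501, 226), Add(1, 5)) = Add(Rational(-501, 226), 6) = Rational(855, 226)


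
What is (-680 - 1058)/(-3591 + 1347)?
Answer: 79/102 ≈ 0.77451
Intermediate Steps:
(-680 - 1058)/(-3591 + 1347) = -1738/(-2244) = -1738*(-1/2244) = 79/102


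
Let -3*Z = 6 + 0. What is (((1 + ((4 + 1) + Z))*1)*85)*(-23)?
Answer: -7820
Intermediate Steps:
Z = -2 (Z = -(6 + 0)/3 = -⅓*6 = -2)
(((1 + ((4 + 1) + Z))*1)*85)*(-23) = (((1 + ((4 + 1) - 2))*1)*85)*(-23) = (((1 + (5 - 2))*1)*85)*(-23) = (((1 + 3)*1)*85)*(-23) = ((4*1)*85)*(-23) = (4*85)*(-23) = 340*(-23) = -7820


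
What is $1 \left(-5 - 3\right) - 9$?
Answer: $-17$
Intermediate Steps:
$1 \left(-5 - 3\right) - 9 = 1 \left(-8\right) - 9 = -8 - 9 = -17$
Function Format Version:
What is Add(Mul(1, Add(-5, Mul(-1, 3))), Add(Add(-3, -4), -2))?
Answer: -17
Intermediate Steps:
Add(Mul(1, Add(-5, Mul(-1, 3))), Add(Add(-3, -4), -2)) = Add(Mul(1, Add(-5, -3)), Add(-7, -2)) = Add(Mul(1, -8), -9) = Add(-8, -9) = -17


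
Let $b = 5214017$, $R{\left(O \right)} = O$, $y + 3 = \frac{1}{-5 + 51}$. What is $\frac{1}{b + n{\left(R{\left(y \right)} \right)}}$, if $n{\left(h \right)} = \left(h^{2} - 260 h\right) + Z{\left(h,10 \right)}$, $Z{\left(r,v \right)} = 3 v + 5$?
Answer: $\frac{2116}{11034591321} \approx 1.9176 \cdot 10^{-7}$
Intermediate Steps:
$y = - \frac{137}{46}$ ($y = -3 + \frac{1}{-5 + 51} = -3 + \frac{1}{46} = - \frac{137}{46} \approx -2.9783$)
$Z{\left(r,v \right)} = 5 + 3 v$
$n{\left(h \right)} = 35 + h^{2} - 260 h$ ($n{\left(h \right)} = \left(h^{2} - 260 h\right) + \left(5 + 3 \cdot 10\right) = \left(h^{2} - 260 h\right) + \left(5 + 30\right) = \left(h^{2} - 260 h\right) + 35 = 35 + h^{2} - 260 h$)
$\frac{1}{b + n{\left(R{\left(y \right)} \right)}} = \frac{1}{5214017 + \left(35 + \left(- \frac{137}{46}\right)^{2} - - \frac{17810}{23}\right)} = \frac{1}{5214017 + \left(35 + \frac{18769}{2116} + \frac{17810}{23}\right)} = \frac{1}{5214017 + \frac{1731349}{2116}} = \frac{1}{\frac{11034591321}{2116}} = \frac{2116}{11034591321}$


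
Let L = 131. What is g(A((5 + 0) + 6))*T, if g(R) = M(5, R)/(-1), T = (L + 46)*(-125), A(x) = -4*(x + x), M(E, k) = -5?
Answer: -110625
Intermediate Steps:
A(x) = -8*x
T = -22125 (T = (131 + 46)*(-125) = 177*(-125) = -22125)
g(R) = 5 (g(R) = -5/(-1) = -5*(-1) = 5)
g(A((5 + 0) + 6))*T = 5*(-22125) = -110625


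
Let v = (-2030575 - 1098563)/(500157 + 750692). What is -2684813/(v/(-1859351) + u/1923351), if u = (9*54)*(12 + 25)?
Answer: -4003295075182716352762879/13942655573527152 ≈ -2.8713e+8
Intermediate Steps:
u = 17982 (u = 486*37 = 17982)
v = -3129138/1250849 ≈ -2.5016
-2684813/(v/(-1859351) + u/1923351) = -2684813/(-3129138/1250849/(-1859351) + 17982/1923351) = -2684813/(-3129138/1250849*(-1/1859351) + 17982*(1/1923351)) = -2684813/(3129138/2325767338999 + 5994/641117) = -2684813/13942655573527152/1491088979077021883 = -2684813*1491088979077021883/13942655573527152 = -1*4003295075182716352762879/13942655573527152 = -4003295075182716352762879/13942655573527152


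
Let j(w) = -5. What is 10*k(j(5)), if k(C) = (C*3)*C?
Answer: 750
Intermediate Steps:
k(C) = 3*C**2 (k(C) = (3*C)*C = 3*C**2)
10*k(j(5)) = 10*(3*(-5)**2) = 10*(3*25) = 10*75 = 750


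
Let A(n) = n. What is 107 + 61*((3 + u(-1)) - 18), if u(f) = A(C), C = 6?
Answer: -442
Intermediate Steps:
u(f) = 6
107 + 61*((3 + u(-1)) - 18) = 107 + 61*((3 + 6) - 18) = 107 + 61*(9 - 18) = 107 + 61*(-9) = 107 - 549 = -442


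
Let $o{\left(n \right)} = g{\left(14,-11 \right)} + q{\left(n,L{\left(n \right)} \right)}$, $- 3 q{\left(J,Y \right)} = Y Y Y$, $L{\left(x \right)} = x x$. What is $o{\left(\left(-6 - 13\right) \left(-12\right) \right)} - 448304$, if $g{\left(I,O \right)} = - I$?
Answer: $-46826083092286$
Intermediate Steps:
$L{\left(x \right)} = x^{2}$
$q{\left(J,Y \right)} = - \frac{Y^{3}}{3}$ ($q{\left(J,Y \right)} = - \frac{Y Y Y}{3} = - \frac{Y^{2} Y}{3} = - \frac{Y^{3}}{3}$)
$o{\left(n \right)} = -14 - \frac{n^{6}}{3}$ ($o{\left(n \right)} = \left(-1\right) 14 - \frac{\left(n^{2}\right)^{3}}{3} = -14 - \frac{n^{6}}{3}$)
$o{\left(\left(-6 - 13\right) \left(-12\right) \right)} - 448304 = \left(-14 - \frac{\left(\left(-6 - 13\right) \left(-12\right)\right)^{6}}{3}\right) - 448304 = \left(-14 - \frac{\left(\left(-19\right) \left(-12\right)\right)^{6}}{3}\right) - 448304 = \left(-14 - \frac{228^{6}}{3}\right) - 448304 = \left(-14 - 46826082643968\right) - 448304 = -46826082643982 - 448304 = -46826083092286$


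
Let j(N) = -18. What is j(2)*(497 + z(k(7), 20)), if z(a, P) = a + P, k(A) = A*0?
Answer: -9306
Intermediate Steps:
k(A) = 0
z(a, P) = P + a
j(2)*(497 + z(k(7), 20)) = -18*(497 + (20 + 0)) = -18*(497 + 20) = -18*517 = -9306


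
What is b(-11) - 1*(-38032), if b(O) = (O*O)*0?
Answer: 38032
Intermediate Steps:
b(O) = 0 (b(O) = O²*0 = 0)
b(-11) - 1*(-38032) = 0 - 1*(-38032) = 0 + 38032 = 38032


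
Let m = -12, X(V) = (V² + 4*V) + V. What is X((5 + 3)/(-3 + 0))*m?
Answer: 224/3 ≈ 74.667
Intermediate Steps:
X(V) = V² + 5*V
X((5 + 3)/(-3 + 0))*m = (((5 + 3)/(-3 + 0))*(5 + (5 + 3)/(-3 + 0)))*(-12) = ((8/(-3))*(5 + 8/(-3)))*(-12) = ((8*(-⅓))*(5 + 8*(-⅓)))*(-12) = -8*(5 - 8/3)/3*(-12) = -8/3*7/3*(-12) = -56/9*(-12) = 224/3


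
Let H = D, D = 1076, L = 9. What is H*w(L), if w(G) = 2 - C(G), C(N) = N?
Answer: -7532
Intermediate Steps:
w(G) = 2 - G
H = 1076
H*w(L) = 1076*(2 - 1*9) = 1076*(2 - 9) = 1076*(-7) = -7532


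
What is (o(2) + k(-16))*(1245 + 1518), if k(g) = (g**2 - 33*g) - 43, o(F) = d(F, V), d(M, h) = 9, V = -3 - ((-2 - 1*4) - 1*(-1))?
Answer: 2072250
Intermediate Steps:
V = 2 (V = -3 - ((-2 - 4) + 1) = -3 - (-6 + 1) = -3 - 1*(-5) = -3 + 5 = 2)
o(F) = 9
k(g) = -43 + g**2 - 33*g
(o(2) + k(-16))*(1245 + 1518) = (9 + (-43 + (-16)**2 - 33*(-16)))*(1245 + 1518) = (9 + (-43 + 256 + 528))*2763 = (9 + 741)*2763 = 750*2763 = 2072250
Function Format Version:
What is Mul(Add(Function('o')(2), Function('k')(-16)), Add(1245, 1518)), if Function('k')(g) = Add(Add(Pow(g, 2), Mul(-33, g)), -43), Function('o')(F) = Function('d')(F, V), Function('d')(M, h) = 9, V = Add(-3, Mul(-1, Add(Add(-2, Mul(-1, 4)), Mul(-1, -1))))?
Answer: 2072250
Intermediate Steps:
V = 2 (V = Add(-3, Mul(-1, Add(Add(-2, -4), 1))) = Add(-3, Mul(-1, Add(-6, 1))) = Add(-3, Mul(-1, -5)) = Add(-3, 5) = 2)
Function('o')(F) = 9
Function('k')(g) = Add(-43, Pow(g, 2), Mul(-33, g))
Mul(Add(Function('o')(2), Function('k')(-16)), Add(1245, 1518)) = Mul(Add(9, Add(-43, Pow(-16, 2), Mul(-33, -16))), Add(1245, 1518)) = Mul(Add(9, Add(-43, 256, 528)), 2763) = Mul(Add(9, 741), 2763) = Mul(750, 2763) = 2072250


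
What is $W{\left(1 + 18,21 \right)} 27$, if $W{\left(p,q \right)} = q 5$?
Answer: $2835$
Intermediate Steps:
$W{\left(p,q \right)} = 5 q$
$W{\left(1 + 18,21 \right)} 27 = 5 \cdot 21 \cdot 27 = 105 \cdot 27 = 2835$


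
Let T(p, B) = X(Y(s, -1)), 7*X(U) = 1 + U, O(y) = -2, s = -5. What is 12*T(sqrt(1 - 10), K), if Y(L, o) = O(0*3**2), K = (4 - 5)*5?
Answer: -12/7 ≈ -1.7143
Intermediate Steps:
K = -5 (K = -1*5 = -5)
Y(L, o) = -2
X(U) = 1/7 + U/7 (X(U) = (1 + U)/7 = 1/7 + U/7)
T(p, B) = -1/7 (T(p, B) = 1/7 + (1/7)*(-2) = 1/7 - 2/7 = -1/7)
12*T(sqrt(1 - 10), K) = 12*(-1/7) = -12/7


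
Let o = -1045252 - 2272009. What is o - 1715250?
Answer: -5032511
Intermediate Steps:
o = -3317261
o - 1715250 = -3317261 - 1715250 = -5032511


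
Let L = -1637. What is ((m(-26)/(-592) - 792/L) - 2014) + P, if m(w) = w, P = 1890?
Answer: -59828735/484552 ≈ -123.47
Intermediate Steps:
((m(-26)/(-592) - 792/L) - 2014) + P = ((-26/(-592) - 792/(-1637)) - 2014) + 1890 = ((-26*(-1/592) - 792*(-1/1637)) - 2014) + 1890 = ((13/296 + 792/1637) - 2014) + 1890 = (255713/484552 - 2014) + 1890 = -975632015/484552 + 1890 = -59828735/484552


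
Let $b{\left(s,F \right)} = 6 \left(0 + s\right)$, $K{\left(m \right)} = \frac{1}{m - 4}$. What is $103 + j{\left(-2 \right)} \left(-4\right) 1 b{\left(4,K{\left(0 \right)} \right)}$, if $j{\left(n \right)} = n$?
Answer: $295$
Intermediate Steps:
$K{\left(m \right)} = \frac{1}{-4 + m}$
$b{\left(s,F \right)} = 6 s$
$103 + j{\left(-2 \right)} \left(-4\right) 1 b{\left(4,K{\left(0 \right)} \right)} = 103 + \left(-2\right) \left(-4\right) 1 \cdot 6 \cdot 4 = 103 + 8 \cdot 1 \cdot 24 = 103 + 8 \cdot 24 = 103 + 192 = 295$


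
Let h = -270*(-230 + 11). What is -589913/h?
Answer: -8081/810 ≈ -9.9765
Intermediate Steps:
h = 59130 (h = -270*(-219) = 59130)
-589913/h = -589913/59130 = -589913*1/59130 = -8081/810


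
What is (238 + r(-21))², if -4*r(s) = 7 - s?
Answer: 53361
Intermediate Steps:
r(s) = -7/4 + s/4 (r(s) = -(7 - s)/4 = -7/4 + s/4)
(238 + r(-21))² = (238 + (-7/4 + (¼)*(-21)))² = (238 + (-7/4 - 21/4))² = (238 - 7)² = 231² = 53361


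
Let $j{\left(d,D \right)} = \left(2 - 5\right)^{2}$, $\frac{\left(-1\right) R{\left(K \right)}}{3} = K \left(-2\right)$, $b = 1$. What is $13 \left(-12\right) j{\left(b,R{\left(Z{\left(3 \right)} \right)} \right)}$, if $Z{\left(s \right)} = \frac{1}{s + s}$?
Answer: $-1404$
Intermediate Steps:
$Z{\left(s \right)} = \frac{1}{2 s}$
$R{\left(K \right)} = 6 K$ ($R{\left(K \right)} = - 3 K \left(-2\right) = - 3 \left(- 2 K\right) = 6 K$)
$j{\left(d,D \right)} = 9$ ($j{\left(d,D \right)} = \left(2 - 5\right)^{2} = \left(-3\right)^{2} = 9$)
$13 \left(-12\right) j{\left(b,R{\left(Z{\left(3 \right)} \right)} \right)} = 13 \left(-12\right) 9 = \left(-156\right) 9 = -1404$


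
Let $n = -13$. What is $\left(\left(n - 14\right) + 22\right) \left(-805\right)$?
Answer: $4025$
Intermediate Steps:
$\left(\left(n - 14\right) + 22\right) \left(-805\right) = \left(\left(-13 - 14\right) + 22\right) \left(-805\right) = \left(-27 + 22\right) \left(-805\right) = \left(-5\right) \left(-805\right) = 4025$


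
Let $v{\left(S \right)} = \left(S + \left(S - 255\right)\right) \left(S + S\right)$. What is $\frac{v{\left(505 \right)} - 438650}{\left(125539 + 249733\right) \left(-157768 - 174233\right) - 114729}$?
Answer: $- \frac{323900}{124590794001} \approx -2.5997 \cdot 10^{-6}$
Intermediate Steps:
$v{\left(S \right)} = 2 S \left(-255 + 2 S\right)$ ($v{\left(S \right)} = \left(S + \left(S - 255\right)\right) 2 S = \left(S + \left(-255 + S\right)\right) 2 S = \left(-255 + 2 S\right) 2 S = 2 S \left(-255 + 2 S\right)$)
$\frac{v{\left(505 \right)} - 438650}{\left(125539 + 249733\right) \left(-157768 - 174233\right) - 114729} = \frac{2 \cdot 505 \left(-255 + 2 \cdot 505\right) - 438650}{\left(125539 + 249733\right) \left(-157768 - 174233\right) - 114729} = \frac{2 \cdot 505 \left(-255 + 1010\right) - 438650}{375272 \left(-332001\right) - 114729} = \frac{2 \cdot 505 \cdot 755 - 438650}{-124590679272 - 114729} = \frac{762550 - 438650}{-124590794001} = 323900 \left(- \frac{1}{124590794001}\right) = - \frac{323900}{124590794001}$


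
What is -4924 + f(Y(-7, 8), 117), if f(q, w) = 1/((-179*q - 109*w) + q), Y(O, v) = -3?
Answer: -60166357/12219 ≈ -4924.0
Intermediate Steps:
f(q, w) = 1/(-178*q - 109*w)
-4924 + f(Y(-7, 8), 117) = -4924 - 1/(109*117 + 178*(-3)) = -4924 - 1/(12753 - 534) = -4924 - 1/12219 = -60166357/12219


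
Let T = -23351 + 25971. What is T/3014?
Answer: 1310/1507 ≈ 0.86928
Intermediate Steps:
T = 2620
T/3014 = 2620/3014 = 2620*(1/3014) = 1310/1507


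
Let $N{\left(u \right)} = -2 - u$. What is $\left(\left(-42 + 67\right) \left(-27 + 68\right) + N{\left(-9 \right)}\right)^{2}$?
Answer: $1065024$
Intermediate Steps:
$\left(\left(-42 + 67\right) \left(-27 + 68\right) + N{\left(-9 \right)}\right)^{2} = \left(\left(-42 + 67\right) \left(-27 + 68\right) - -7\right)^{2} = \left(25 \cdot 41 + \left(-2 + 9\right)\right)^{2} = \left(1025 + 7\right)^{2} = 1032^{2} = 1065024$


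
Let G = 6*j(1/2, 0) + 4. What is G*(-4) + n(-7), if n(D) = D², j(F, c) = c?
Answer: 33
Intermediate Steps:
G = 4 (G = 6*0 + 4 = 0 + 4 = 4)
G*(-4) + n(-7) = 4*(-4) + (-7)² = -16 + 49 = 33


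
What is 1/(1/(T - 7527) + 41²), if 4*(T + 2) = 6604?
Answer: 5878/9880917 ≈ 0.00059488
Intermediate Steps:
T = 1649 (T = -2 + (¼)*6604 = -2 + 1651 = 1649)
1/(1/(T - 7527) + 41²) = 1/(1/(1649 - 7527) + 41²) = 1/(1/(-5878) + 1681) = 1/(-1/5878 + 1681) = 1/(9880917/5878) = 5878/9880917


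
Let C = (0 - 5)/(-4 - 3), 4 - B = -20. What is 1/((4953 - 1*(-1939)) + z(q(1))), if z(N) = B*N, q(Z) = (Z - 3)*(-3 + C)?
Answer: 7/49012 ≈ 0.00014282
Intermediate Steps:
B = 24 (B = 4 - 1*(-20) = 4 + 20 = 24)
C = 5/7 (C = -5/(-7) = -5*(-⅐) = 5/7 ≈ 0.71429)
q(Z) = 48/7 - 16*Z/7 (q(Z) = (Z - 3)*(-3 + 5/7) = (-3 + Z)*(-16/7) = 48/7 - 16*Z/7)
z(N) = 24*N
1/((4953 - 1*(-1939)) + z(q(1))) = 1/((4953 - 1*(-1939)) + 24*(48/7 - 16/7*1)) = 1/((4953 + 1939) + 24*(48/7 - 16/7)) = 1/(6892 + 24*(32/7)) = 1/(6892 + 768/7) = 1/(49012/7) = 7/49012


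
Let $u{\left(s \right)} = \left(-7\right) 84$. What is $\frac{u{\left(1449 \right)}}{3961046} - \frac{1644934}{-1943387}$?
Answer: $\frac{3257258264704}{3848922651401} \approx 0.84628$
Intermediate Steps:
$u{\left(s \right)} = -588$
$\frac{u{\left(1449 \right)}}{3961046} - \frac{1644934}{-1943387} = - \frac{588}{3961046} - \frac{1644934}{-1943387} = \left(-588\right) \frac{1}{3961046} - - \frac{1644934}{1943387} = - \frac{294}{1980523} + \frac{1644934}{1943387} = \frac{3257258264704}{3848922651401}$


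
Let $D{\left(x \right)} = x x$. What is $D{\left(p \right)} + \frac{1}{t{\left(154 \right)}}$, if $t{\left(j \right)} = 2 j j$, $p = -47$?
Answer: $\frac{104777289}{47432} \approx 2209.0$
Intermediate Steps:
$t{\left(j \right)} = 2 j^{2}$
$D{\left(x \right)} = x^{2}$
$D{\left(p \right)} + \frac{1}{t{\left(154 \right)}} = \left(-47\right)^{2} + \frac{1}{2 \cdot 154^{2}} = 2209 + \frac{1}{2 \cdot 23716} = 2209 + \frac{1}{47432} = \frac{104777289}{47432}$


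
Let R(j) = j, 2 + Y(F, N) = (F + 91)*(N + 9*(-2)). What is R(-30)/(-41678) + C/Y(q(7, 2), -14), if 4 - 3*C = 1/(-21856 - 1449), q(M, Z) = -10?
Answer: 777760231/3779350828890 ≈ 0.00020579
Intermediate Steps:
Y(F, N) = -2 + (-18 + N)*(91 + F) (Y(F, N) = -2 + (F + 91)*(N + 9*(-2)) = -2 + (91 + F)*(N - 18) = -2 + (91 + F)*(-18 + N) = -2 + (-18 + N)*(91 + F))
C = 93221/69915 (C = 4/3 - 1/(3*(-21856 - 1449)) = 4/3 - ⅓/(-23305) = 4/3 - ⅓*(-1/23305) = 4/3 + 1/69915 = 93221/69915 ≈ 1.3333)
R(-30)/(-41678) + C/Y(q(7, 2), -14) = -30/(-41678) + 93221/(69915*(-1640 - 18*(-10) + 91*(-14) - 10*(-14))) = -30*(-1/41678) + 93221/(69915*(-1640 + 180 - 1274 + 140)) = 15/20839 + (93221/69915)/(-2594) = 15/20839 + (93221/69915)*(-1/2594) = 15/20839 - 93221/181359510 = 777760231/3779350828890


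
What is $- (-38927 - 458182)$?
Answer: $497109$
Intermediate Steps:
$- (-38927 - 458182) = \left(-1\right) \left(-497109\right) = 497109$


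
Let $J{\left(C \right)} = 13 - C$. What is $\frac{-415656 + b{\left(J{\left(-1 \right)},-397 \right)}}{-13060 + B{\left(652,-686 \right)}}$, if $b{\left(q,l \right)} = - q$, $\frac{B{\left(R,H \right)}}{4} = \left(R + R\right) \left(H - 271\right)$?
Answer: $\frac{207835}{2502386} \approx 0.083055$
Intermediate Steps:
$B{\left(R,H \right)} = 8 R \left(-271 + H\right)$ ($B{\left(R,H \right)} = 4 \left(R + R\right) \left(H - 271\right) = 4 \cdot 2 R \left(-271 + H\right) = 8 R \left(-271 + H\right)$)
$\frac{-415656 + b{\left(J{\left(-1 \right)},-397 \right)}}{-13060 + B{\left(652,-686 \right)}} = \frac{-415656 - \left(13 - -1\right)}{-13060 + 8 \cdot 652 \left(-271 - 686\right)} = \frac{-415656 - \left(13 + 1\right)}{-13060 + 8 \cdot 652 \left(-957\right)} = \frac{-415656 - 14}{-13060 - 4991712} = \frac{-415656 - 14}{-5004772} = \left(-415670\right) \left(- \frac{1}{5004772}\right) = \frac{207835}{2502386}$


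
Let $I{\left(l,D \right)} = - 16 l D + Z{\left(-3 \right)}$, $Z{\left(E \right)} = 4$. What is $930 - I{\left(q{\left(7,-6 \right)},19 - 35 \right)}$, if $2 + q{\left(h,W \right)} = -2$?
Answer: $1950$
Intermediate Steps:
$q{\left(h,W \right)} = -4$ ($q{\left(h,W \right)} = -2 - 2 = -4$)
$I{\left(l,D \right)} = 4 - 16 D l$ ($I{\left(l,D \right)} = - 16 l D + 4 = - 16 D l + 4 = 4 - 16 D l$)
$930 - I{\left(q{\left(7,-6 \right)},19 - 35 \right)} = 930 - \left(4 - 16 \left(19 - 35\right) \left(-4\right)\right) = 930 - \left(4 - \left(-256\right) \left(-4\right)\right) = 930 - \left(4 - 1024\right) = 930 - -1020 = 930 + 1020 = 1950$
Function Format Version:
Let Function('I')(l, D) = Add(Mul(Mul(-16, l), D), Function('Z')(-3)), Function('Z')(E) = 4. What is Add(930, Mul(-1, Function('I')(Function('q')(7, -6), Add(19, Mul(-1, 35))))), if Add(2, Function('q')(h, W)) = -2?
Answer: 1950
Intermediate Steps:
Function('q')(h, W) = -4 (Function('q')(h, W) = Add(-2, -2) = -4)
Function('I')(l, D) = Add(4, Mul(-16, D, l)) (Function('I')(l, D) = Add(Mul(Mul(-16, l), D), 4) = Add(Mul(-16, D, l), 4) = Add(4, Mul(-16, D, l)))
Add(930, Mul(-1, Function('I')(Function('q')(7, -6), Add(19, Mul(-1, 35))))) = Add(930, Mul(-1, Add(4, Mul(-16, Add(19, Mul(-1, 35)), -4)))) = Add(930, Mul(-1, Add(4, Mul(-16, Add(19, -35), -4)))) = Add(930, Mul(-1, Add(4, Mul(-16, -16, -4)))) = Add(930, Mul(-1, Add(4, -1024))) = Add(930, Mul(-1, -1020)) = Add(930, 1020) = 1950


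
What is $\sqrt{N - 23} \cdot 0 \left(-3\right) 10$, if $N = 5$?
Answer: $0$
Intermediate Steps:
$\sqrt{N - 23} \cdot 0 \left(-3\right) 10 = \sqrt{5 - 23} \cdot 0 \left(-3\right) 10 = \sqrt{-18} \cdot 0 \cdot 10 = 3 i \sqrt{2} \cdot 0 \cdot 10 = 0 \cdot 10 = 0$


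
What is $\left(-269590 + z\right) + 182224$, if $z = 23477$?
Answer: $-63889$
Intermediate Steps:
$\left(-269590 + z\right) + 182224 = \left(-269590 + 23477\right) + 182224 = -246113 + 182224 = -63889$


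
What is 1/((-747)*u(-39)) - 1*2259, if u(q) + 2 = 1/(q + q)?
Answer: -88311061/39093 ≈ -2259.0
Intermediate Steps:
u(q) = -2 + 1/(2*q) (u(q) = -2 + 1/(q + q) = -2 + 1/(2*q))
1/((-747)*u(-39)) - 1*2259 = 1/((-747)*(-2 + (½)/(-39))) - 1*2259 = -1/(747*(-2 + (½)*(-1/39))) - 2259 = -1/(747*(-2 - 1/78)) - 2259 = -1/(747*(-157/78)) - 2259 = -1/747*(-78/157) - 2259 = 26/39093 - 2259 = -88311061/39093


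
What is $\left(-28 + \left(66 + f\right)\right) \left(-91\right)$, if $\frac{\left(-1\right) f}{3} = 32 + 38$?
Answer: $15652$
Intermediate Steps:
$f = -210$ ($f = - 3 \left(32 + 38\right) = \left(-3\right) 70 = -210$)
$\left(-28 + \left(66 + f\right)\right) \left(-91\right) = \left(-28 + \left(66 - 210\right)\right) \left(-91\right) = \left(-28 - 144\right) \left(-91\right) = \left(-172\right) \left(-91\right) = 15652$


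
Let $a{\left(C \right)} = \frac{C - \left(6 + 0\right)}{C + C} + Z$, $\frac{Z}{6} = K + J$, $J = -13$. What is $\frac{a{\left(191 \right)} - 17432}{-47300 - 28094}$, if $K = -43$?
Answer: $\frac{6787191}{28800508} \approx 0.23566$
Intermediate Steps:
$Z = -336$ ($Z = 6 \left(-43 - 13\right) = 6 \left(-56\right) = -336$)
$a{\left(C \right)} = -336 + \frac{-6 + C}{2 C}$ ($a{\left(C \right)} = \frac{C - \left(6 + 0\right)}{C + C} - 336 = \frac{C - 6}{2 C} - 336 = \left(C - 6\right) \frac{1}{2 C} - 336 = \left(-6 + C\right) \frac{1}{2 C} - 336 = \frac{-6 + C}{2 C} - 336 = -336 + \frac{-6 + C}{2 C}$)
$\frac{a{\left(191 \right)} - 17432}{-47300 - 28094} = \frac{\left(- \frac{671}{2} - \frac{3}{191}\right) - 17432}{-47300 - 28094} = \frac{\left(- \frac{671}{2} - \frac{3}{191}\right) - 17432}{-75394} = \left(\left(- \frac{671}{2} - \frac{3}{191}\right) - 17432\right) \left(- \frac{1}{75394}\right) = \left(- \frac{128167}{382} - 17432\right) \left(- \frac{1}{75394}\right) = \left(- \frac{6787191}{382}\right) \left(- \frac{1}{75394}\right) = \frac{6787191}{28800508}$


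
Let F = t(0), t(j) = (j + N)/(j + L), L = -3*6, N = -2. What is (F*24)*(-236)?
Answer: -1888/3 ≈ -629.33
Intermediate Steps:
L = -18
t(j) = (-2 + j)/(-18 + j) (t(j) = (j - 2)/(j - 18) = (-2 + j)/(-18 + j))
F = ⅑ (F = (-2 + 0)/(-18 + 0) = -2/(-18) = -1/18*(-2) = ⅑ ≈ 0.11111)
(F*24)*(-236) = ((⅑)*24)*(-236) = (8/3)*(-236) = -1888/3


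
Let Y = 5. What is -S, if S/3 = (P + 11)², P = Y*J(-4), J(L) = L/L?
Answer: -768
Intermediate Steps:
J(L) = 1
P = 5 (P = 5*1 = 5)
S = 768 (S = 3*(5 + 11)² = 3*16² = 3*256 = 768)
-S = -1*768 = -768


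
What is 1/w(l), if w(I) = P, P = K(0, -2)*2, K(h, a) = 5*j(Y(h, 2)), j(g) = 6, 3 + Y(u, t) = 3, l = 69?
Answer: 1/60 ≈ 0.016667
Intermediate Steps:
Y(u, t) = 0 (Y(u, t) = -3 + 3 = 0)
K(h, a) = 30 (K(h, a) = 5*6 = 30)
P = 60 (P = 30*2 = 60)
w(I) = 60
1/w(l) = 1/60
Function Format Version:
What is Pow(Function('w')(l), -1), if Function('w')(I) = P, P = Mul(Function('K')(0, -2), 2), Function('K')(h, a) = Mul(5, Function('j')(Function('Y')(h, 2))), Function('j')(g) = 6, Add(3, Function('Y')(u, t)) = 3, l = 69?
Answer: Rational(1, 60) ≈ 0.016667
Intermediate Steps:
Function('Y')(u, t) = 0 (Function('Y')(u, t) = Add(-3, 3) = 0)
Function('K')(h, a) = 30 (Function('K')(h, a) = Mul(5, 6) = 30)
P = 60 (P = Mul(30, 2) = 60)
Function('w')(I) = 60
Pow(Function('w')(l), -1) = Pow(60, -1) = Rational(1, 60)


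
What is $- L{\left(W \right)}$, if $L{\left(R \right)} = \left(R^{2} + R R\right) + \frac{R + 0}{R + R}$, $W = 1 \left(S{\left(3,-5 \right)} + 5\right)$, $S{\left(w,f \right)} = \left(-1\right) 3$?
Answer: $- \frac{17}{2} \approx -8.5$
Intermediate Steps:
$S{\left(w,f \right)} = -3$
$W = 2$ ($W = 1 \left(-3 + 5\right) = 1 \cdot 2 = 2$)
$L{\left(R \right)} = \frac{1}{2} + 2 R^{2}$ ($L{\left(R \right)} = \left(R^{2} + R^{2}\right) + \frac{R}{2 R} = 2 R^{2} + R \frac{1}{2 R} = 2 R^{2} + \frac{1}{2} = \frac{1}{2} + 2 R^{2}$)
$- L{\left(W \right)} = - (\frac{1}{2} + 2 \cdot 2^{2}) = - (\frac{1}{2} + 2 \cdot 4) = - (\frac{1}{2} + 8) = \left(-1\right) \frac{17}{2} = - \frac{17}{2}$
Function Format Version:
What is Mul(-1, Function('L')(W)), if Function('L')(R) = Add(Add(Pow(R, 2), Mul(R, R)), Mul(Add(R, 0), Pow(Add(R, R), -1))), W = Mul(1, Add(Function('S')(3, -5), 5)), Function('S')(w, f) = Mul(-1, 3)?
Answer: Rational(-17, 2) ≈ -8.5000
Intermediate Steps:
Function('S')(w, f) = -3
W = 2 (W = Mul(1, Add(-3, 5)) = Mul(1, 2) = 2)
Function('L')(R) = Add(Rational(1, 2), Mul(2, Pow(R, 2))) (Function('L')(R) = Add(Add(Pow(R, 2), Pow(R, 2)), Mul(R, Pow(Mul(2, R), -1))) = Add(Mul(2, Pow(R, 2)), Mul(R, Mul(Rational(1, 2), Pow(R, -1)))) = Add(Mul(2, Pow(R, 2)), Rational(1, 2)) = Add(Rational(1, 2), Mul(2, Pow(R, 2))))
Mul(-1, Function('L')(W)) = Mul(-1, Add(Rational(1, 2), Mul(2, Pow(2, 2)))) = Mul(-1, Add(Rational(1, 2), Mul(2, 4))) = Mul(-1, Add(Rational(1, 2), 8)) = Mul(-1, Rational(17, 2)) = Rational(-17, 2)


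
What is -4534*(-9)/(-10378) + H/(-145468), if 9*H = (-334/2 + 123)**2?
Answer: -6680474585/1698375267 ≈ -3.9334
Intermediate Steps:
H = 1936/9 (H = (-334/2 + 123)**2/9 = (-334*1/2 + 123)**2/9 = (-167 + 123)**2/9 = (1/9)*(-44)**2 = (1/9)*1936 = 1936/9 ≈ 215.11)
-4534*(-9)/(-10378) + H/(-145468) = -4534*(-9)/(-10378) + (1936/9)/(-145468) = 40806*(-1/10378) + (1936/9)*(-1/145468) = -20403/5189 - 484/327303 = -6680474585/1698375267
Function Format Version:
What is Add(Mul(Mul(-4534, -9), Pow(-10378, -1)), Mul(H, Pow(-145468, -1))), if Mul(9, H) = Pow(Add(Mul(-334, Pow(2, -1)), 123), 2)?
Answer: Rational(-6680474585, 1698375267) ≈ -3.9334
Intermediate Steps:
H = Rational(1936, 9) (H = Mul(Rational(1, 9), Pow(Add(Mul(-334, Pow(2, -1)), 123), 2)) = Mul(Rational(1, 9), Pow(Add(Mul(-334, Rational(1, 2)), 123), 2)) = Mul(Rational(1, 9), Pow(Add(-167, 123), 2)) = Mul(Rational(1, 9), Pow(-44, 2)) = Mul(Rational(1, 9), 1936) = Rational(1936, 9) ≈ 215.11)
Add(Mul(Mul(-4534, -9), Pow(-10378, -1)), Mul(H, Pow(-145468, -1))) = Add(Mul(Mul(-4534, -9), Pow(-10378, -1)), Mul(Rational(1936, 9), Pow(-145468, -1))) = Add(Mul(40806, Rational(-1, 10378)), Mul(Rational(1936, 9), Rational(-1, 145468))) = Add(Rational(-20403, 5189), Rational(-484, 327303)) = Rational(-6680474585, 1698375267)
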